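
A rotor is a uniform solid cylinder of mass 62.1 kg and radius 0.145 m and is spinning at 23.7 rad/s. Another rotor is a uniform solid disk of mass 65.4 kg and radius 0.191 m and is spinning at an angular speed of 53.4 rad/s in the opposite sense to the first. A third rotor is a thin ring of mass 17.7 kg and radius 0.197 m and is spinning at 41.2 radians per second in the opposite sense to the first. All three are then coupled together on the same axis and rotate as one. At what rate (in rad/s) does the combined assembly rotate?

The coupling torques are internal; angular momentum about the shared axis is conserved.
Moments of inertia: I_A = ½(62.1)(0.145)² = 0.6528 kg·m²; I_B = ½(65.4)(0.191)² = 1.193 kg·m²; I_C = (17.7)(0.197)² = 0.6869 kg·m².
Taking A's sense as positive: L = (0.6528)(23.7) − (1.193)(53.4) − (0.6869)(41.2) = -76.53 kg·m²·rad/s.
Combined I = 0.6528 + 1.193 + 0.6869 = 2.533 kg·m².
ω_f = L / I = -76.53 / 2.533 = -30.22 rad/s.

|ω_f| ≈ 30.2 rad/s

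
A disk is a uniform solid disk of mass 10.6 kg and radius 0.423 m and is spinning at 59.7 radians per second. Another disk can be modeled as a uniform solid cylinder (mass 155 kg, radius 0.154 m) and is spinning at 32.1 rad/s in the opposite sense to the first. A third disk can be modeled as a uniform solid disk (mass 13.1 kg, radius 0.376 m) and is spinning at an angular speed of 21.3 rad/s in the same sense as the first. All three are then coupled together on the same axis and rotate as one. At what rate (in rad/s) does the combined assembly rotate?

|ω_f| ≈ 4.67 rad/s

The coupling torques are internal; angular momentum about the shared axis is conserved.
Moments of inertia: I_A = ½(10.6)(0.423)² = 0.9483 kg·m²; I_B = ½(155)(0.154)² = 1.838 kg·m²; I_C = ½(13.1)(0.376)² = 0.9260 kg·m².
Taking A's sense as positive: L = (0.9483)(59.7) − (1.838)(32.1) + (0.9260)(21.3) = 17.34 kg·m²·rad/s.
Combined I = 0.9483 + 1.838 + 0.9260 = 3.712 kg·m².
ω_f = L / I = 17.34 / 3.712 = 4.671 rad/s.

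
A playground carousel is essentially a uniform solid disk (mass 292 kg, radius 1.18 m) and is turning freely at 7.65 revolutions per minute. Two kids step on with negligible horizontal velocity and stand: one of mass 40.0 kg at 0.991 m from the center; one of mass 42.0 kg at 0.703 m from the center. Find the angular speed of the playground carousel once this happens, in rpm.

ω_f ≈ 5.91 rpm

The added mass arrives with no angular momentum about the center, and any external torque about the center is negligible, so the system's angular momentum is conserved.
I_p = ½(292)(1.18)² = 203.3 kg·m².
Added inertia Σmr² = (40.0)(0.991)² + (42.0)(0.703)² = 60.04 kg·m²; I_f = 203.3 + 60.04 = 263.3 kg·m².
ω_f = I_p ω_i / I_f = (203.3)(7.65) / 263.3 = 5.906 rpm.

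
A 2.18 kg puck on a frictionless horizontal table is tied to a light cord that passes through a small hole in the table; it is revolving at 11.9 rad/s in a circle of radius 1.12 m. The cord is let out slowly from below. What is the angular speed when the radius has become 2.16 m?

ω₂ ≈ 3.20 rad/s

The constraining force is radial, so m r² ω about the center is conserved.
ω₂ = ω₁ (r₁/r₂)² = (11.9)(1.12/2.16)² = 3.199 rad/s.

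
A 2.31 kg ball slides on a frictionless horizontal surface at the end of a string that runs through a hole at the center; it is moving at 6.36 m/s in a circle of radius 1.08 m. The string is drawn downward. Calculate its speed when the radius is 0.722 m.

Central (radial) force ⇒ zero torque about the center ⇒ m v r is constant.
v₂ = v₁ r₁ / r₂ = (6.36)(1.08) / (0.722) = 9.514 m/s.

v₂ ≈ 9.51 m/s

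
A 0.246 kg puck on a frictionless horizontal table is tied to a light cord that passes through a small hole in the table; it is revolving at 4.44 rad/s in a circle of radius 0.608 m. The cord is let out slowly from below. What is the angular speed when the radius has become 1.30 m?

The constraining force is radial, so m r² ω about the center is conserved.
ω₂ = ω₁ (r₁/r₂)² = (4.44)(0.608/1.30)² = 0.9712 rad/s.

ω₂ ≈ 0.971 rad/s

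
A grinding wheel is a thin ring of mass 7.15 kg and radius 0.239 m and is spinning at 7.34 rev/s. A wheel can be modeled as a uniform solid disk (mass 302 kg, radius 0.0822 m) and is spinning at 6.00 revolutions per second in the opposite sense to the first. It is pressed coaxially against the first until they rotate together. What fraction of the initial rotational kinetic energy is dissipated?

fraction ≈ 0.884

No external torque acts about the common axis, so total angular momentum is conserved.
Moments of inertia: I_A = (7.15)(0.239)² = 0.4084 kg·m²; I_B = ½(302)(0.0822)² = 1.020 kg·m².
Taking A's sense as positive: L = (0.4084)(7.34) − (1.020)(6.00) = -3.124 kg·m²·rev/s.
Combined I = 0.4084 + 1.020 = 1.429 kg·m².
ω_f = L / I = -3.124 / 1.429 = -2.187 rev/s.
KE_i = ½ΣIω² = 1159 J; KE_f = ½(1.429)(13.74)² = 134.8 J.
Fraction dissipated = (KE_i − KE_f)/KE_i = 0.8837.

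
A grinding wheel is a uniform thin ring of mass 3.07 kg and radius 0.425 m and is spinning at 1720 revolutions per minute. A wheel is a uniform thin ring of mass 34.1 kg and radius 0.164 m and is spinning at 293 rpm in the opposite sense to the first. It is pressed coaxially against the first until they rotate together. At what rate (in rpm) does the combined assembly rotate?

No external torque acts about the common axis, so total angular momentum is conserved.
Moments of inertia: I_A = (3.07)(0.425)² = 0.5545 kg·m²; I_B = (34.1)(0.164)² = 0.9172 kg·m².
Taking A's sense as positive: L = (0.5545)(1720) − (0.9172)(293) = 685.0 kg·m²·rpm.
Combined I = 0.5545 + 0.9172 = 1.472 kg·m².
ω_f = L / I = 685.0 / 1.472 = 465.5 rpm.

|ω_f| ≈ 465 rpm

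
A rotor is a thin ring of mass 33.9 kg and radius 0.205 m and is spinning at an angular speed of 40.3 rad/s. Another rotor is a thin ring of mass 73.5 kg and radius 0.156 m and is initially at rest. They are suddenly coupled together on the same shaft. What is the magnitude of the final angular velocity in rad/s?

No external torque acts about the common axis, so total angular momentum is conserved.
Moments of inertia: I_A = (33.9)(0.205)² = 1.425 kg·m²; I_B = (73.5)(0.156)² = 1.789 kg·m².
Taking A's sense as positive: L = (1.425)(40.3) = 57.41 kg·m²·rad/s.
Combined I = 1.425 + 1.789 = 3.213 kg·m².
ω_f = L / I = 57.41 / 3.213 = 17.87 rad/s.

|ω_f| ≈ 17.9 rad/s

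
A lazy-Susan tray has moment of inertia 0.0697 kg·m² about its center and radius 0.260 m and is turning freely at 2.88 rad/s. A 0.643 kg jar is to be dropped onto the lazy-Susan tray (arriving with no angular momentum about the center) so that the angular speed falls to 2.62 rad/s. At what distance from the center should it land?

No external torque acts about the center; L_before = L_after.
I_p ω_i = (I_p + m r²) ω_f ⇒ m r² = I_p(ω_i/ω_f − 1) = 0.06970(2.88/2.62 − 1) = 0.006917 kg·m².
r = √(0.006917/0.643) = 0.1037 m.

r ≈ 0.104 m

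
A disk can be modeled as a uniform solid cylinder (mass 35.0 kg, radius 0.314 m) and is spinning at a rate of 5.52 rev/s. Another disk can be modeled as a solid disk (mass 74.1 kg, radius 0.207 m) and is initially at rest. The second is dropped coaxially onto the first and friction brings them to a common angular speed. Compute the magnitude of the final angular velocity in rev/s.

|ω_f| ≈ 2.87 rev/s

The coupling torques are internal; angular momentum about the shared axis is conserved.
Moments of inertia: I_A = ½(35.0)(0.314)² = 1.725 kg·m²; I_B = ½(74.1)(0.207)² = 1.588 kg·m².
Taking A's sense as positive: L = (1.725)(5.52) = 9.524 kg·m²·rev/s.
Combined I = 1.725 + 1.588 = 3.313 kg·m².
ω_f = L / I = 9.524 / 3.313 = 2.875 rev/s.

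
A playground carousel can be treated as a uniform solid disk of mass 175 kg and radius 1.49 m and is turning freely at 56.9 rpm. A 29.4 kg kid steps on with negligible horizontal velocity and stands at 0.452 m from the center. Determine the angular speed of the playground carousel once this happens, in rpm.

No external torque acts about the center; L_before = L_after.
I_p = ½(175)(1.49)² = 194.3 kg·m².
Added inertia Σmr² = (29.4)(0.452)² = 6.007 kg·m²; I_f = 194.3 + 6.007 = 200.3 kg·m².
ω_f = I_p ω_i / I_f = (194.3)(56.9) / 200.3 = 55.19 rpm.

ω_f ≈ 55.2 rpm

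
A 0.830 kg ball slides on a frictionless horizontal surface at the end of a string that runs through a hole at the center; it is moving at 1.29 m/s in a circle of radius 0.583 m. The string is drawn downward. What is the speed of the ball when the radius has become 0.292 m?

v₂ ≈ 2.58 m/s

Central (radial) force ⇒ zero torque about the center ⇒ m v r is constant.
v₂ = v₁ r₁ / r₂ = (1.29)(0.583) / (0.292) = 2.576 m/s.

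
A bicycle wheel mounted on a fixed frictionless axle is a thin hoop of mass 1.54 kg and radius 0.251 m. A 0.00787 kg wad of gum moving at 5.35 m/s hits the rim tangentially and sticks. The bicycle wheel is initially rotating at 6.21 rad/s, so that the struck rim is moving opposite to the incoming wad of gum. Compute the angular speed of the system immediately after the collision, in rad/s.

|ω_f| ≈ 6.07 rad/s

The axle reaction passes through the axle and exerts no torque about it; angular momentum about the axle is conserved through the impact.
I_p = (1.54)(0.251)² = 0.09702 kg·m². Taking the sense of the wad of gum's angular momentum as positive, L_{wad} = m v R = (0.00787)(5.35)(0.251) = 0.01057 kg·m²/s.
L_i = −I_p ω_p + m v R = −(0.09702)(6.21) + 0.01057 = -0.5919 kg·m²/s.
After sticking, I_f = I_p + m R² = 0.09702 + (0.00787)(0.251)² = 0.09752 kg·m².
ω_f = L_i / I_f = -0.5919 / 0.09752 = -6.070 rad/s.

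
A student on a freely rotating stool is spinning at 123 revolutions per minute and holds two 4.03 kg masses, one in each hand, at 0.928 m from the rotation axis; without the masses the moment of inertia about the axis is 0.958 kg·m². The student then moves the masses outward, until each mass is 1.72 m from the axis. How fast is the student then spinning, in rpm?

ω₂ ≈ 39.2 rpm

Angular momentum about the spin axis is conserved since the torque about it is zero.
I₁ = 0.958 + 2(4.03)(0.928)² = 7.899 kg·m²; I₂ = 0.958 + 2(4.03)(1.72)² = 24.80 kg·m².
ω₂ = I₁ω₁ / I₂ = (7.899)(123 rpm) / (24.80) = 39.17 rpm.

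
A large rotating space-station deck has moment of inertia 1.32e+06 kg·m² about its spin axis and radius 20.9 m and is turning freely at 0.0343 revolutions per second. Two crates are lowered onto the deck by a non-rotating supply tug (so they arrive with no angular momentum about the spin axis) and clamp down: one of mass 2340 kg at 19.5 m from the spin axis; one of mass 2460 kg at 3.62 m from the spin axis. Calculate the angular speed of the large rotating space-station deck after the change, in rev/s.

No external torque acts about the spin axis; L_before = L_after.
Added inertia Σmr² = (2340)(19.5)² + (2460)(3.62)² = 9.220e+05 kg·m²; I_f = 1.320e+06 + 9.220e+05 = 2.242e+06 kg·m².
ω_f = I_p ω_i / I_f = (1.320e+06)(0.0343) / 2.242e+06 = 0.02019 rev/s.

ω_f ≈ 0.0202 rev/s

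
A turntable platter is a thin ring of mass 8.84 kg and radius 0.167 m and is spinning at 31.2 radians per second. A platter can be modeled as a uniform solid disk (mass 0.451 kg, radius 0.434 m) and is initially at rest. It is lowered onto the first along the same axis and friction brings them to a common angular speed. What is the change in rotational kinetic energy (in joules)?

ΔKE ≈ -17.6 J

No external torque acts about the common axis, so total angular momentum is conserved.
Moments of inertia: I_A = (8.84)(0.167)² = 0.2465 kg·m²; I_B = ½(0.451)(0.434)² = 0.04247 kg·m².
Taking A's sense as positive: L = (0.2465)(31.2) = 7.692 kg·m²·rad/s.
Combined I = 0.2465 + 0.04247 = 0.2890 kg·m².
ω_f = L / I = 7.692 / 0.2890 = 26.61 rad/s.
KE_i = ½ΣIω² = 120.0 J; KE_f = ½(0.2890)(26.61)² = 102.4 J.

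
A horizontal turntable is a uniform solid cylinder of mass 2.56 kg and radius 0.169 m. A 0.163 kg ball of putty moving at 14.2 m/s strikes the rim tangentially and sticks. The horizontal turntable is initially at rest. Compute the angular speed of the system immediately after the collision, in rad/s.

About the axle the impulsive forces during the collision are internal, so angular momentum about that axis is conserved.
I_p = ½(2.56)(0.169)² = 0.03656 kg·m². Taking the sense of the ball of putty's angular momentum as positive, L_{ball} = m v R = (0.163)(14.2)(0.169) = 0.3912 kg·m²/s.
L_i = 0 + 0.3912 = 0.3912 kg·m²/s.
After sticking, I_f = I_p + m R² = 0.03656 + (0.163)(0.169)² = 0.04121 kg·m².
ω_f = L_i / I_f = 0.3912 / 0.04121 = 9.491 rad/s.

|ω_f| ≈ 9.49 rad/s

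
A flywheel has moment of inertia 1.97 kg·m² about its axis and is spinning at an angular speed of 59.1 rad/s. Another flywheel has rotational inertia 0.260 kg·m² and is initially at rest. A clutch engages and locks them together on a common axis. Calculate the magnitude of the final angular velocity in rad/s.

|ω_f| ≈ 52.2 rad/s

No external torque acts about the common axis, so total angular momentum is conserved.
Taking A's sense as positive: L = (1.970)(59.1) = 116.4 kg·m²·rad/s.
Combined I = 1.970 + 0.2600 = 2.230 kg·m².
ω_f = L / I = 116.4 / 2.230 = 52.21 rad/s.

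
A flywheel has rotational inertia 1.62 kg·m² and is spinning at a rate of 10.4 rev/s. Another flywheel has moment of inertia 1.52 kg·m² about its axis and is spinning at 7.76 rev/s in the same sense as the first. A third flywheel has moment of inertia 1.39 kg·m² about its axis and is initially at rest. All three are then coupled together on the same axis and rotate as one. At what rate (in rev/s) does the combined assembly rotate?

The coupling torques are internal; angular momentum about the shared axis is conserved.
Taking A's sense as positive: L = (1.620)(10.4) + (1.520)(7.76) = 28.64 kg·m²·rev/s.
Combined I = 1.620 + 1.520 + 1.390 = 4.530 kg·m².
ω_f = L / I = 28.64 / 4.530 = 6.323 rev/s.

|ω_f| ≈ 6.32 rev/s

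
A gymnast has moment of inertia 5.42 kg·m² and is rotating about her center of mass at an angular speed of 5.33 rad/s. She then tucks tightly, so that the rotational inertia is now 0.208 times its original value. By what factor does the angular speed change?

ω₂/ω₁ ≈ 4.81

With no external torque about the axis, L is conserved: I₁ω₁ = I₂ω₂.
I₂ = 0.208 × 5.42 = 1.127 kg·m².
ω₂/ω₁ = I₁/I₂ = 5.420 / 1.127 = 4.808.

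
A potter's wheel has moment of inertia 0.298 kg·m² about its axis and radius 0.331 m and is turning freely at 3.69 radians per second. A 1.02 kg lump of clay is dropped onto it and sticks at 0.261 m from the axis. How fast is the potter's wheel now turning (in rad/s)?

ω_f ≈ 2.99 rad/s

The added mass arrives with no angular momentum about the axis, and any external torque about the axis is negligible, so the system's angular momentum is conserved.
Added inertia Σmr² = (1.02)(0.261)² = 0.06948 kg·m²; I_f = 0.2980 + 0.06948 = 0.3675 kg·m².
ω_f = I_p ω_i / I_f = (0.2980)(3.69) / 0.3675 = 2.992 rad/s.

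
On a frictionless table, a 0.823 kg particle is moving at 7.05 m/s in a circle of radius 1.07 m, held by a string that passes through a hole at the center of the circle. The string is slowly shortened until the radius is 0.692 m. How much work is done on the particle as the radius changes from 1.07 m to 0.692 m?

The only horizontal force on the mass is along the cord (radial), so it exerts no torque about the hole and angular momentum m v r is conserved.
v₂ = v₁ r₁ / r₂ = (7.05)(1.07) / (0.692) = 10.90 m/s.
W = ΔKE = ½m(v₂² − v₁²) = 28.45 J.

W ≈ 28.4 J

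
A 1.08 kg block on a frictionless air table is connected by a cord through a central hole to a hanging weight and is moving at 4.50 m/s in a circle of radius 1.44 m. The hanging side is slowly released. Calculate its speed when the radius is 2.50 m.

The only horizontal force on the mass is along the cord (radial), so it exerts no torque about the hole and angular momentum m v r is conserved.
v₂ = v₁ r₁ / r₂ = (4.50)(1.44) / (2.50) = 2.592 m/s.

v₂ ≈ 2.59 m/s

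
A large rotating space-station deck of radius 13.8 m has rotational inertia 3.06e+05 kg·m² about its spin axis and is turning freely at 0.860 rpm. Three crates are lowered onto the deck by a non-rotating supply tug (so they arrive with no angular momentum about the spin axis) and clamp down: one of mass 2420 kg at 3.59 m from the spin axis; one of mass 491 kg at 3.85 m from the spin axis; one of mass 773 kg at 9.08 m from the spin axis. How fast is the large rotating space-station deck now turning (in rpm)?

ω_f ≈ 0.645 rpm

The added mass arrives with no angular momentum about the spin axis, and any external torque about the spin axis is negligible, so the system's angular momentum is conserved.
Added inertia Σmr² = (2420)(3.59)² + (491)(3.85)² + (773)(9.08)² = 1.022e+05 kg·m²; I_f = 3.060e+05 + 1.022e+05 = 4.082e+05 kg·m².
ω_f = I_p ω_i / I_f = (3.060e+05)(0.860) / 4.082e+05 = 0.6447 rpm.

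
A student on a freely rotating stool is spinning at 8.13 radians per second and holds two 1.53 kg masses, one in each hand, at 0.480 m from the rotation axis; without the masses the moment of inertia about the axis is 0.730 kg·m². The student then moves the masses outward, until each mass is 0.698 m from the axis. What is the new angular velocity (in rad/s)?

ω₂ ≈ 5.25 rad/s

With no external torque about the axis, L is conserved: I₁ω₁ = I₂ω₂.
I₁ = 0.730 + 2(1.53)(0.480)² = 1.435 kg·m²; I₂ = 0.730 + 2(1.53)(0.698)² = 2.221 kg·m².
ω₂ = I₁ω₁ / I₂ = (1.435)(8.13 rad/s) / (2.221) = 5.253 rad/s.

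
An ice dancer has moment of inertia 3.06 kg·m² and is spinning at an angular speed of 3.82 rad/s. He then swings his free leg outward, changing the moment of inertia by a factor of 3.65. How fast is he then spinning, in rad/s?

Angular momentum about the spin axis is conserved since the torque about it is zero.
I₂ = 3.65 × 3.06 = 11.17 kg·m².
ω₂ = I₁ω₁ / I₂ = (3.060)(3.82 rad/s) / (11.17) = 1.047 rad/s.

ω₂ ≈ 1.05 rad/s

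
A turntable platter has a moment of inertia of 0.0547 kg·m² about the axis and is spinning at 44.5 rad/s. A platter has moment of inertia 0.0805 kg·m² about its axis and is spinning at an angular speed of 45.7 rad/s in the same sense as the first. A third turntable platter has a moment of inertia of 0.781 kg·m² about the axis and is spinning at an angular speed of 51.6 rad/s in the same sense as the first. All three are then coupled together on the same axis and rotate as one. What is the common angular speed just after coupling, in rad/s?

The coupling torques are internal; angular momentum about the shared axis is conserved.
Taking A's sense as positive: L = (0.05470)(44.5) + (0.08050)(45.7) + (0.7810)(51.6) = 46.41 kg·m²·rad/s.
Combined I = 0.05470 + 0.08050 + 0.7810 = 0.9162 kg·m².
ω_f = L / I = 46.41 / 0.9162 = 50.66 rad/s.

|ω_f| ≈ 50.7 rad/s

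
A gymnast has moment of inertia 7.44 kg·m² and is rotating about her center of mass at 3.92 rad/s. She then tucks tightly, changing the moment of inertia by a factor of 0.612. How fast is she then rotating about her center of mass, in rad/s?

ω₂ ≈ 6.41 rad/s

Angular momentum about the spin axis is conserved since the torque about it is zero.
I₂ = 0.612 × 7.44 = 4.553 kg·m².
ω₂ = I₁ω₁ / I₂ = (7.440)(3.92 rad/s) / (4.553) = 6.405 rad/s.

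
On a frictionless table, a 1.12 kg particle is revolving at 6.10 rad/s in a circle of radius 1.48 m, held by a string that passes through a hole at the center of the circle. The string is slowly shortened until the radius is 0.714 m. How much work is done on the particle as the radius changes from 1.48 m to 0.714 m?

W ≈ 150 J

No torque about the axis ⇒ m r₁² ω₁ = m r₂² ω₂.
ω₂ = ω₁ (r₁/r₂)² = (6.10)(1.48/0.714)² = 26.21 rad/s.
W = ΔKE = ½m(v₂² − v₁²) = 150.5 J.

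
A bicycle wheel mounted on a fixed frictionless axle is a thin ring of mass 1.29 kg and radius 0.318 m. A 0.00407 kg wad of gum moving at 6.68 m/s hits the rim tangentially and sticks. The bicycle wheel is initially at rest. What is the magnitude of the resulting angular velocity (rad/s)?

|ω_f| ≈ 0.0661 rad/s

About the axle the impulsive forces during the collision are internal, so angular momentum about that axis is conserved.
I_p = (1.29)(0.318)² = 0.1304 kg·m². Taking the sense of the wad of gum's angular momentum as positive, L_{wad} = m v R = (0.00407)(6.68)(0.318) = 0.008646 kg·m²/s.
L_i = 0 + 0.008646 = 0.008646 kg·m²/s.
After sticking, I_f = I_p + m R² = 0.1304 + (0.00407)(0.318)² = 0.1309 kg·m².
ω_f = L_i / I_f = 0.008646 / 0.1309 = 0.06607 rad/s.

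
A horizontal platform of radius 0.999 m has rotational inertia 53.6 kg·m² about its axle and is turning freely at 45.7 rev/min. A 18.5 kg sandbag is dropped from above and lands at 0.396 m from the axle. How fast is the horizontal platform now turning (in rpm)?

ω_f ≈ 43.4 rpm

No external torque acts about the axle; L_before = L_after.
Added inertia Σmr² = (18.5)(0.396)² = 2.901 kg·m²; I_f = 53.60 + 2.901 = 56.50 kg·m².
ω_f = I_p ω_i / I_f = (53.60)(45.7) / 56.50 = 43.35 rpm.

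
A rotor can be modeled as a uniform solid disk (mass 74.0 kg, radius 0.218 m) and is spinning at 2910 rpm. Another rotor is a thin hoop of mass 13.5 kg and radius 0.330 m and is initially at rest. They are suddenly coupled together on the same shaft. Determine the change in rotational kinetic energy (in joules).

ΔKE ≈ -37200 J

No external torque acts about the common axis, so total angular momentum is conserved.
Moments of inertia: I_A = ½(74.0)(0.218)² = 1.758 kg·m²; I_B = (13.5)(0.330)² = 1.470 kg·m².
Taking A's sense as positive: L = (1.758)(2910) = 5117 kg·m²·rpm.
Combined I = 1.758 + 1.470 = 3.229 kg·m².
ω_f = L / I = 5117 / 3.229 = 1585 rpm.
KE_i = ½ΣIω² = 81640 J; KE_f = ½(3.229)(166.0)² = 44470 J.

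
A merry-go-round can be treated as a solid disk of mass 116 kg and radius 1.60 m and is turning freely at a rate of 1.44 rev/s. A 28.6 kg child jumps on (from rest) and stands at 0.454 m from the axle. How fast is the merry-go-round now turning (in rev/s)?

ω_f ≈ 1.39 rev/s

No external torque acts about the axle; L_before = L_after.
I_p = ½(116)(1.60)² = 148.5 kg·m².
Added inertia Σmr² = (28.6)(0.454)² = 5.895 kg·m²; I_f = 148.5 + 5.895 = 154.4 kg·m².
ω_f = I_p ω_i / I_f = (148.5)(1.44) / 154.4 = 1.385 rev/s.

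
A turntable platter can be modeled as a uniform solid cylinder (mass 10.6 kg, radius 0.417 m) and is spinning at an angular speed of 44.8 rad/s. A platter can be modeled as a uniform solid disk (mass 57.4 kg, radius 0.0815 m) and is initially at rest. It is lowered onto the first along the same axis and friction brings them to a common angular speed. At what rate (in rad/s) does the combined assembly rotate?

The coupling torques are internal; angular momentum about the shared axis is conserved.
Moments of inertia: I_A = ½(10.6)(0.417)² = 0.9216 kg·m²; I_B = ½(57.4)(0.0815)² = 0.1906 kg·m².
Taking A's sense as positive: L = (0.9216)(44.8) = 41.29 kg·m²·rad/s.
Combined I = 0.9216 + 0.1906 = 1.112 kg·m².
ω_f = L / I = 41.29 / 1.112 = 37.12 rad/s.

|ω_f| ≈ 37.1 rad/s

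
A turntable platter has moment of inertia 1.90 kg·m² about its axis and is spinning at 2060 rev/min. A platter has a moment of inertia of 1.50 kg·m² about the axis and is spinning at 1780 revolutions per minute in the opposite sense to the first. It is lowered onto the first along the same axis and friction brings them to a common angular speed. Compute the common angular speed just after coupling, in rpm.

|ω_f| ≈ 366 rpm

The coupling torques are internal; angular momentum about the shared axis is conserved.
Taking A's sense as positive: L = (1.900)(2060) − (1.500)(1780) = 1244 kg·m²·rpm.
Combined I = 1.900 + 1.500 = 3.400 kg·m².
ω_f = L / I = 1244 / 3.400 = 365.9 rpm.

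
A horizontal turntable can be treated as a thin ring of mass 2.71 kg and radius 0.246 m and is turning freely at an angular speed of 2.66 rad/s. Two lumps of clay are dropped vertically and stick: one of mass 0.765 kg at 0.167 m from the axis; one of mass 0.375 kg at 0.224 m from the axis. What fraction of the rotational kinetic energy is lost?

fraction ≈ 0.197

No external torque acts about the axis; L_before = L_after.
I_p = (2.71)(0.246)² = 0.1640 kg·m².
Added inertia Σmr² = (0.765)(0.167)² + (0.375)(0.224)² = 0.04015 kg·m²; I_f = 0.1640 + 0.04015 = 0.2041 kg·m².
ω_f = I_p ω_i / I_f = (0.1640)(2.66) / 0.2041 = 2.137 rad/s.
KE_i = ½(0.1640)(2.660 rad/s)² = 0.5802 J; KE_f = ½(0.2041)(2.137)² = 0.4661 J.
Fraction lost = 0.1967.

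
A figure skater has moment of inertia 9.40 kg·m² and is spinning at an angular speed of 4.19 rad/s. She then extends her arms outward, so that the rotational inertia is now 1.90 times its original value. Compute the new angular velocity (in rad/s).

ω₂ ≈ 2.21 rad/s

Angular momentum about the spin axis is conserved since the torque about it is zero.
I₂ = 1.90 × 9.40 = 17.86 kg·m².
ω₂ = I₁ω₁ / I₂ = (9.400)(4.19 rad/s) / (17.86) = 2.205 rad/s.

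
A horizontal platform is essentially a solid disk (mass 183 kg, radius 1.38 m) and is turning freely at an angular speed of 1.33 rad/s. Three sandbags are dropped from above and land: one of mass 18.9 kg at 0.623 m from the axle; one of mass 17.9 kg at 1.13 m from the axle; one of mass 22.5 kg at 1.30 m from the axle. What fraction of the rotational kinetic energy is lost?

fraction ≈ 0.281

The added mass arrives with no angular momentum about the axle, and any external torque about the axle is negligible, so the system's angular momentum is conserved.
I_p = ½(183)(1.38)² = 174.3 kg·m².
Added inertia Σmr² = (18.9)(0.623)² + (17.9)(1.13)² + (22.5)(1.30)² = 68.22 kg·m²; I_f = 174.3 + 68.22 = 242.5 kg·m².
ω_f = I_p ω_i / I_f = (174.3)(1.33) / 242.5 = 0.9558 rad/s.
KE_i = ½(174.3)(1.330 rad/s)² = 154.1 J; KE_f = ½(242.5)(0.9558)² = 110.8 J.
Fraction lost = 0.2813.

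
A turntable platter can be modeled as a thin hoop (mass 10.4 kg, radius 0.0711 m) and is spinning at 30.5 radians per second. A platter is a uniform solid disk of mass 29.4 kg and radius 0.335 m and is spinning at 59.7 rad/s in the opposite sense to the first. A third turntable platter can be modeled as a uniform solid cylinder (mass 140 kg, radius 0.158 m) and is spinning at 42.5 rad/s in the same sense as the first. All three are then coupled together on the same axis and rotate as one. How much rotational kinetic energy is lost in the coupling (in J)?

The coupling torques are internal; angular momentum about the shared axis is conserved.
Moments of inertia: I_A = (10.4)(0.0711)² = 0.05257 kg·m²; I_B = ½(29.4)(0.335)² = 1.650 kg·m²; I_C = ½(140)(0.158)² = 1.747 kg·m².
Taking A's sense as positive: L = (0.05257)(30.5) − (1.650)(59.7) + (1.747)(42.5) = -22.62 kg·m²·rad/s.
Combined I = 0.05257 + 1.650 + 1.747 = 3.450 kg·m².
ω_f = L / I = -22.62 / 3.450 = -6.556 rad/s.
KE_i = ½ΣIω² = 4542 J; KE_f = ½(3.450)(6.556)² = 74.13 J.

ΔKE lost ≈ 4470 J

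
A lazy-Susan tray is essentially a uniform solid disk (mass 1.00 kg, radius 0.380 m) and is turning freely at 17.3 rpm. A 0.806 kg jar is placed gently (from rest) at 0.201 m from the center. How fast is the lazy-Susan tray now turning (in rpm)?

ω_f ≈ 11.9 rpm

No external torque acts about the center; L_before = L_after.
I_p = ½(1.00)(0.380)² = 0.07220 kg·m².
Added inertia Σmr² = (0.806)(0.201)² = 0.03256 kg·m²; I_f = 0.07220 + 0.03256 = 0.1048 kg·m².
ω_f = I_p ω_i / I_f = (0.07220)(17.3) / 0.1048 = 11.92 rpm.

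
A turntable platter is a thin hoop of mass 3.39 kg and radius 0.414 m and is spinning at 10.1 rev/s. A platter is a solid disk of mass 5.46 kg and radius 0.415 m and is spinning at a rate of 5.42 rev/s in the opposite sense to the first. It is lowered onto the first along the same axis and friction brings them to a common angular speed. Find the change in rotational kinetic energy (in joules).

ΔKE ≈ -1240 J

The coupling torques are internal; angular momentum about the shared axis is conserved.
Moments of inertia: I_A = (3.39)(0.414)² = 0.5810 kg·m²; I_B = ½(5.46)(0.415)² = 0.4702 kg·m².
Taking A's sense as positive: L = (0.5810)(10.1) − (0.4702)(5.42) = 3.320 kg·m²·rev/s.
Combined I = 0.5810 + 0.4702 = 1.051 kg·m².
ω_f = L / I = 3.320 / 1.051 = 3.158 rev/s.
KE_i = ½ΣIω² = 1443 J; KE_f = ½(1.051)(19.84)² = 207.0 J.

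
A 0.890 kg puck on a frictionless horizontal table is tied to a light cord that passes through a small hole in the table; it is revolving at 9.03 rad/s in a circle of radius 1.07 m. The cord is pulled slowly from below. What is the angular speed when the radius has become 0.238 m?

No torque about the axis ⇒ m r₁² ω₁ = m r₂² ω₂.
ω₂ = ω₁ (r₁/r₂)² = (9.03)(1.07/0.238)² = 182.5 rad/s.

ω₂ ≈ 183 rad/s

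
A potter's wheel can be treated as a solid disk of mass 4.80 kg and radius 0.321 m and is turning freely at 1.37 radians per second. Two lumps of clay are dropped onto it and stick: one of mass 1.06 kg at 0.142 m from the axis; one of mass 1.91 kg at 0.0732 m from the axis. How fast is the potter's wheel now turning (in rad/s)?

ω_f ≈ 1.21 rad/s

No external torque acts about the axis; L_before = L_after.
I_p = ½(4.80)(0.321)² = 0.2473 kg·m².
Added inertia Σmr² = (1.06)(0.142)² + (1.91)(0.0732)² = 0.03161 kg·m²; I_f = 0.2473 + 0.03161 = 0.2789 kg·m².
ω_f = I_p ω_i / I_f = (0.2473)(1.37) / 0.2789 = 1.215 rad/s.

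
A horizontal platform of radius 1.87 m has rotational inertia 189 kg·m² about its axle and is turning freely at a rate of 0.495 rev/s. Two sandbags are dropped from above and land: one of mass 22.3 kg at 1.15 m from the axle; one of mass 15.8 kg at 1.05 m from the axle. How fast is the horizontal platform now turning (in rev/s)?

No external torque acts about the axle; L_before = L_after.
Added inertia Σmr² = (22.3)(1.15)² + (15.8)(1.05)² = 46.91 kg·m²; I_f = 189.0 + 46.91 = 235.9 kg·m².
ω_f = I_p ω_i / I_f = (189.0)(0.495) / 235.9 = 0.3966 rev/s.

ω_f ≈ 0.397 rev/s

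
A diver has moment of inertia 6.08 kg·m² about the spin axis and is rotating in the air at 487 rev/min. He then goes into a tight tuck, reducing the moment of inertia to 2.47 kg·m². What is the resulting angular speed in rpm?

ω₂ ≈ 1200 rpm

With no external torque about the axis, L is conserved: I₁ω₁ = I₂ω₂.
ω₂ = I₁ω₁ / I₂ = (6.080)(487 rpm) / (2.470) = 1199 rpm.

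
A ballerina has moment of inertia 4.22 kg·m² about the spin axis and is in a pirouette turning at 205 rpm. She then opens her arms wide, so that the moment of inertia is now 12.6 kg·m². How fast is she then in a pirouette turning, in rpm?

No external torque acts about the spin axis, so angular momentum is conserved.
ω₂ = I₁ω₁ / I₂ = (4.220)(205 rpm) / (12.60) = 68.66 rpm.

ω₂ ≈ 68.7 rpm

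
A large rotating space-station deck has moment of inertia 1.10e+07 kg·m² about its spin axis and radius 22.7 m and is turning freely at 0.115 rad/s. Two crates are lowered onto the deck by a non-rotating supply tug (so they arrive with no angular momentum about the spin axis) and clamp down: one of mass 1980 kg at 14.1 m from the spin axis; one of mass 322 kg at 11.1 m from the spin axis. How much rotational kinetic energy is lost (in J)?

No external torque acts about the spin axis; L_before = L_after.
Added inertia Σmr² = (1980)(14.1)² + (322)(11.1)² = 4.333e+05 kg·m²; I_f = 1.100e+07 + 4.333e+05 = 1.143e+07 kg·m².
ω_f = I_p ω_i / I_f = (1.100e+07)(0.115) / 1.143e+07 = 0.1106 rad/s.
KE_i = ½(1.100e+07)(0.1150 rad/s)² = 72740 J; KE_f = ½(1.143e+07)(0.1106)² = 69980 J.

energy lost ≈ 2760 J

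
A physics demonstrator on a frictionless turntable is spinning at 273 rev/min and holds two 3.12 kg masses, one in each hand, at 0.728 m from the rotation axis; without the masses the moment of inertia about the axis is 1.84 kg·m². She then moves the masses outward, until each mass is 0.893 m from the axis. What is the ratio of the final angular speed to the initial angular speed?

ω₂/ω₁ ≈ 0.755

Angular momentum about the spin axis is conserved since the torque about it is zero.
I₁ = 1.84 + 2(3.12)(0.728)² = 5.147 kg·m²; I₂ = 1.84 + 2(3.12)(0.893)² = 6.816 kg·m².
ω₂/ω₁ = I₁/I₂ = 5.147 / 6.816 = 0.7551.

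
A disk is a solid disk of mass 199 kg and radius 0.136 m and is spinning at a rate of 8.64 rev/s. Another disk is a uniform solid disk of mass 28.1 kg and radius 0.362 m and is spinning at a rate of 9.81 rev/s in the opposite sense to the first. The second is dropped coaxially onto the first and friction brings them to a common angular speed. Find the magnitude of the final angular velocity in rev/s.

No external torque acts about the common axis, so total angular momentum is conserved.
Moments of inertia: I_A = ½(199)(0.136)² = 1.840 kg·m²; I_B = ½(28.1)(0.362)² = 1.841 kg·m².
Taking A's sense as positive: L = (1.840)(8.64) − (1.841)(9.81) = -2.161 kg·m²·rev/s.
Combined I = 1.840 + 1.841 = 3.682 kg·m².
ω_f = L / I = -2.161 / 3.682 = -0.5870 rev/s.

|ω_f| ≈ 0.587 rev/s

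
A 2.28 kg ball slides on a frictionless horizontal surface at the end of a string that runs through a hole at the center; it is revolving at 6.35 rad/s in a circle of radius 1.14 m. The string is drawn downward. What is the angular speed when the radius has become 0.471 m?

No torque about the axis ⇒ m r₁² ω₁ = m r₂² ω₂.
ω₂ = ω₁ (r₁/r₂)² = (6.35)(1.14/0.471)² = 37.20 rad/s.

ω₂ ≈ 37.2 rad/s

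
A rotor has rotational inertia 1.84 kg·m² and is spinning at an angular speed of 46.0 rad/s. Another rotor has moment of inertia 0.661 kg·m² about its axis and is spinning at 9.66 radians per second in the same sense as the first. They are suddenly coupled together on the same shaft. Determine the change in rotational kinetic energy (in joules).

No external torque acts about the common axis, so total angular momentum is conserved.
Taking A's sense as positive: L = (1.840)(46.0) + (0.6610)(9.66) = 91.03 kg·m²·rad/s.
Combined I = 1.840 + 0.6610 = 2.501 kg·m².
ω_f = L / I = 91.03 / 2.501 = 36.40 rad/s.
KE_i = ½ΣIω² = 1978 J; KE_f = ½(2.501)(36.40)² = 1656 J.

ΔKE ≈ -321 J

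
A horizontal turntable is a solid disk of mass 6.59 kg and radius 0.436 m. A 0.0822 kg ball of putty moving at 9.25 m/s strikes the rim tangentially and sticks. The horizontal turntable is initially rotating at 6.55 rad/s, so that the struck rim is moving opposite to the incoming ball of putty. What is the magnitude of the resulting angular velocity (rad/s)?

The axle reaction passes through the axle and exerts no torque about it; angular momentum about the axle is conserved through the impact.
I_p = ½(6.59)(0.436)² = 0.6264 kg·m². Taking the sense of the ball of putty's angular momentum as positive, L_{ball} = m v R = (0.0822)(9.25)(0.436) = 0.3315 kg·m²/s.
L_i = −I_p ω_p + m v R = −(0.6264)(6.55) + 0.3315 = -3.771 kg·m²/s.
After sticking, I_f = I_p + m R² = 0.6264 + (0.0822)(0.436)² = 0.6420 kg·m².
ω_f = L_i / I_f = -3.771 / 0.6420 = -5.874 rad/s.

|ω_f| ≈ 5.87 rad/s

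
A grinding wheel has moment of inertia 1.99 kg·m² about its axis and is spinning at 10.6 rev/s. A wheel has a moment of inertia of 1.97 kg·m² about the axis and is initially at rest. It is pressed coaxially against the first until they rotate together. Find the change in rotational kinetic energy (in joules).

The coupling torques are internal; angular momentum about the shared axis is conserved.
Taking A's sense as positive: L = (1.990)(10.6) = 21.09 kg·m²·rev/s.
Combined I = 1.990 + 1.970 = 3.960 kg·m².
ω_f = L / I = 21.09 / 3.960 = 5.327 rev/s.
KE_i = ½ΣIω² = 4414 J; KE_f = ½(3.960)(33.47)² = 2218 J.

ΔKE ≈ -2200 J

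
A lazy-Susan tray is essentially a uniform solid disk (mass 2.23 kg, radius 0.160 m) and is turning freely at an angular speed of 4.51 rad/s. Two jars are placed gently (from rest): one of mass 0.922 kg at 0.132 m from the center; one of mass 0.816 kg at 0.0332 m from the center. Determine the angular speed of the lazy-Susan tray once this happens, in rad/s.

ω_f ≈ 2.83 rad/s

The added mass arrives with no angular momentum about the center, and any external torque about the center is negligible, so the system's angular momentum is conserved.
I_p = ½(2.23)(0.160)² = 0.02854 kg·m².
Added inertia Σmr² = (0.922)(0.132)² + (0.816)(0.0332)² = 0.01696 kg·m²; I_f = 0.02854 + 0.01696 = 0.04551 kg·m².
ω_f = I_p ω_i / I_f = (0.02854)(4.51) / 0.04551 = 2.829 rad/s.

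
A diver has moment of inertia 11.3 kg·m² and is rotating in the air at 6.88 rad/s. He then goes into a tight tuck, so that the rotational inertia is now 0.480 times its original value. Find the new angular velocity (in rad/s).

With no external torque about the axis, L is conserved: I₁ω₁ = I₂ω₂.
I₂ = 0.480 × 11.3 = 5.424 kg·m².
ω₂ = I₁ω₁ / I₂ = (11.30)(6.88 rad/s) / (5.424) = 14.33 rad/s.

ω₂ ≈ 14.3 rad/s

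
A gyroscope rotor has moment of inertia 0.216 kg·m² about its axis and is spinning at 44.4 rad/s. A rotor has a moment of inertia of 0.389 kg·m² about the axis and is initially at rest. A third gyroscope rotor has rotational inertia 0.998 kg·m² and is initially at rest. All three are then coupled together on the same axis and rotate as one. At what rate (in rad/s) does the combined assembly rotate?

No external torque acts about the common axis, so total angular momentum is conserved.
Taking A's sense as positive: L = (0.2160)(44.4) = 9.590 kg·m²·rad/s.
Combined I = 0.2160 + 0.3890 + 0.9980 = 1.603 kg·m².
ω_f = L / I = 9.590 / 1.603 = 5.983 rad/s.

|ω_f| ≈ 5.98 rad/s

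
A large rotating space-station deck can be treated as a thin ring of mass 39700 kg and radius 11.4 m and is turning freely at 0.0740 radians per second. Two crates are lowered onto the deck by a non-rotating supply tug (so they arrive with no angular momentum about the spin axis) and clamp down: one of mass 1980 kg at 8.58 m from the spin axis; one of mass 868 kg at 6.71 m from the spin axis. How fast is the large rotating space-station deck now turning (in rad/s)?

The added mass arrives with no angular momentum about the spin axis, and any external torque about the spin axis is negligible, so the system's angular momentum is conserved.
I_p = (39700)(11.4)² = 5.159e+06 kg·m².
Added inertia Σmr² = (1980)(8.58)² + (868)(6.71)² = 1.848e+05 kg·m²; I_f = 5.159e+06 + 1.848e+05 = 5.344e+06 kg·m².
ω_f = I_p ω_i / I_f = (5.159e+06)(0.0740) / 5.344e+06 = 0.07144 rad/s.

ω_f ≈ 0.0714 rad/s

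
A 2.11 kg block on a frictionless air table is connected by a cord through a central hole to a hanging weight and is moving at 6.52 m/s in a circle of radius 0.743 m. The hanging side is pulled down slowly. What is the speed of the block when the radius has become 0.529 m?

v₂ ≈ 9.16 m/s

Central (radial) force ⇒ zero torque about the center ⇒ m v r is constant.
v₂ = v₁ r₁ / r₂ = (6.52)(0.743) / (0.529) = 9.158 m/s.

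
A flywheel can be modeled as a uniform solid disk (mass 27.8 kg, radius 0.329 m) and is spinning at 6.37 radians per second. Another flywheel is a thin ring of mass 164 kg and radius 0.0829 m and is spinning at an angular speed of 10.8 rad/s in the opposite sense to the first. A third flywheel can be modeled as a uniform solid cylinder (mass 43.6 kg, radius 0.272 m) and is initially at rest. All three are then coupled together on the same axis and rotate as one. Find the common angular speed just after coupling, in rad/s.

The coupling torques are internal; angular momentum about the shared axis is conserved.
Moments of inertia: I_A = ½(27.8)(0.329)² = 1.505 kg·m²; I_B = (164)(0.0829)² = 1.127 kg·m²; I_C = ½(43.6)(0.272)² = 1.613 kg·m².
Taking A's sense as positive: L = (1.505)(6.37) − (1.127)(10.8) = -2.588 kg·m²·rad/s.
Combined I = 1.505 + 1.127 + 1.613 = 4.244 kg·m².
ω_f = L / I = -2.588 / 4.244 = -0.6098 rad/s.

|ω_f| ≈ 0.610 rad/s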